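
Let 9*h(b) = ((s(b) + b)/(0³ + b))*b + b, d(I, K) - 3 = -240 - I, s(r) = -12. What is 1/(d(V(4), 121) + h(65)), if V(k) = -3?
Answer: -9/1988 ≈ -0.0045272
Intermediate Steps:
d(I, K) = -237 - I (d(I, K) = 3 + (-240 - I) = -237 - I)
h(b) = -4/3 + 2*b/9 (h(b) = (((-12 + b)/(0³ + b))*b + b)/9 = (((-12 + b)/(0 + b))*b + b)/9 = (((-12 + b)/b)*b + b)/9 = ((-12 + b) + b)/9 = (-12 + 2*b)/9 = -4/3 + 2*b/9)
1/(d(V(4), 121) + h(65)) = 1/((-237 - 1*(-3)) + (-4/3 + (2/9)*65)) = 1/((-237 + 3) + (-4/3 + 130/9)) = 1/(-234 + 118/9) = 1/(-1988/9) = -9/1988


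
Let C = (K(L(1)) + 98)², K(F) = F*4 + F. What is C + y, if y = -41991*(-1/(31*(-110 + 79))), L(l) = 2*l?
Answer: 11167113/961 ≈ 11620.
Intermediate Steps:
K(F) = 5*F (K(F) = 4*F + F = 5*F)
y = -41991/961 (y = -41991/((-31*(-31))) = -41991/961 ≈ -43.695)
C = 11664 (C = (5*(2*1) + 98)² = (5*2 + 98)² = (10 + 98)² = 108² = 11664)
C + y = 11664 - 41991/961 = 11167113/961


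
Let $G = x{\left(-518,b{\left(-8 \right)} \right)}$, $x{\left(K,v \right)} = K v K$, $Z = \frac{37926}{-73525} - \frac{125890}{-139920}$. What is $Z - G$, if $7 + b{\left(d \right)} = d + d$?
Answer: $\frac{6348954463079233}{1028761800} \approx 6.1715 \cdot 10^{6}$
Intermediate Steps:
$b{\left(d \right)} = -7 + 2 d$ ($b{\left(d \right)} = -7 + \left(d + d\right) = -7 + 2 d$)
$Z = \frac{394945633}{1028761800}$ ($Z = 37926 \left(- \frac{1}{73525}\right) - - \frac{12589}{13992} = - \frac{37926}{73525} + \frac{12589}{13992} = \frac{394945633}{1028761800} \approx 0.3839$)
$x{\left(K,v \right)} = v K^{2}$
$G = -6171452$ ($G = \left(-7 + 2 \left(-8\right)\right) \left(-518\right)^{2} = \left(-7 - 16\right) 268324 = \left(-23\right) 268324 = -6171452$)
$Z - G = \frac{394945633}{1028761800} - -6171452 = \frac{394945633}{1028761800} + 6171452 = \frac{6348954463079233}{1028761800}$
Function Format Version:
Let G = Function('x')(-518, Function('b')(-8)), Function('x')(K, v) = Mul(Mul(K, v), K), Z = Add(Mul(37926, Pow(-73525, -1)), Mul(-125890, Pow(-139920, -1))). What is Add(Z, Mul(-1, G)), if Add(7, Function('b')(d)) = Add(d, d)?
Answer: Rational(6348954463079233, 1028761800) ≈ 6.1715e+6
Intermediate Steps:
Function('b')(d) = Add(-7, Mul(2, d)) (Function('b')(d) = Add(-7, Add(d, d)) = Add(-7, Mul(2, d)))
Z = Rational(394945633, 1028761800) (Z = Add(Mul(37926, Rational(-1, 73525)), Mul(-125890, Rational(-1, 139920))) = Add(Rational(-37926, 73525), Rational(12589, 13992)) = Rational(394945633, 1028761800) ≈ 0.38390)
Function('x')(K, v) = Mul(v, Pow(K, 2))
G = -6171452 (G = Mul(Add(-7, Mul(2, -8)), Pow(-518, 2)) = Mul(Add(-7, -16), 268324) = Mul(-23, 268324) = -6171452)
Add(Z, Mul(-1, G)) = Add(Rational(394945633, 1028761800), Mul(-1, -6171452)) = Add(Rational(394945633, 1028761800), 6171452) = Rational(6348954463079233, 1028761800)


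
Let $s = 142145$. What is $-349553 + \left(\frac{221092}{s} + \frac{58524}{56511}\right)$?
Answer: $- \frac{935951059417181}{2677585365} \approx -3.4955 \cdot 10^{5}$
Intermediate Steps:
$-349553 + \left(\frac{221092}{s} + \frac{58524}{56511}\right) = -349553 + \left(\frac{221092}{142145} + \frac{58524}{56511}\right) = -349553 + \left(221092 \cdot \frac{1}{142145} + 58524 \cdot \frac{1}{56511}\right) = -349553 + \left(\frac{221092}{142145} + \frac{19508}{18837}\right) = -349553 + \frac{6937674664}{2677585365} = - \frac{935951059417181}{2677585365}$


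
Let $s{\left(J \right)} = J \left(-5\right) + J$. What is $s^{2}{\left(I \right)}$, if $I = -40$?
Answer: $25600$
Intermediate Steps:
$s{\left(J \right)} = - 4 J$ ($s{\left(J \right)} = - 5 J + J = - 4 J$)
$s^{2}{\left(I \right)} = \left(\left(-4\right) \left(-40\right)\right)^{2} = 160^{2} = 25600$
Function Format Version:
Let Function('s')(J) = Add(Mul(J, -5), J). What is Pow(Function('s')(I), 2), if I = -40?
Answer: 25600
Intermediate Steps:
Function('s')(J) = Mul(-4, J) (Function('s')(J) = Add(Mul(-5, J), J) = Mul(-4, J))
Pow(Function('s')(I), 2) = Pow(Mul(-4, -40), 2) = Pow(160, 2) = 25600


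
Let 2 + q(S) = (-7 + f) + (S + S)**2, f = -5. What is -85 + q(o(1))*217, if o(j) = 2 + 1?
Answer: 4689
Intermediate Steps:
o(j) = 3
q(S) = -14 + 4*S**2 (q(S) = -2 + ((-7 - 5) + (S + S)**2) = -2 + (-12 + (2*S)**2) = -2 + (-12 + 4*S**2) = -14 + 4*S**2)
-85 + q(o(1))*217 = -85 + (-14 + 4*3**2)*217 = -85 + (-14 + 4*9)*217 = -85 + (-14 + 36)*217 = -85 + 22*217 = -85 + 4774 = 4689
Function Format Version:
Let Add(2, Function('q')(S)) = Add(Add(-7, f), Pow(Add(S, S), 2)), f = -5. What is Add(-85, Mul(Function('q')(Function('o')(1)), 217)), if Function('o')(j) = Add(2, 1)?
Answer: 4689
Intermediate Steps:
Function('o')(j) = 3
Function('q')(S) = Add(-14, Mul(4, Pow(S, 2))) (Function('q')(S) = Add(-2, Add(Add(-7, -5), Pow(Add(S, S), 2))) = Add(-2, Add(-12, Pow(Mul(2, S), 2))) = Add(-2, Add(-12, Mul(4, Pow(S, 2)))) = Add(-14, Mul(4, Pow(S, 2))))
Add(-85, Mul(Function('q')(Function('o')(1)), 217)) = Add(-85, Mul(Add(-14, Mul(4, Pow(3, 2))), 217)) = Add(-85, Mul(Add(-14, Mul(4, 9)), 217)) = Add(-85, Mul(Add(-14, 36), 217)) = Add(-85, Mul(22, 217)) = Add(-85, 4774) = 4689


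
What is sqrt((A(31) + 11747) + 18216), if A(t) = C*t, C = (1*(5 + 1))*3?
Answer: sqrt(30521) ≈ 174.70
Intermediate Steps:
C = 18 (C = (1*6)*3 = 6*3 = 18)
A(t) = 18*t
sqrt((A(31) + 11747) + 18216) = sqrt((18*31 + 11747) + 18216) = sqrt((558 + 11747) + 18216) = sqrt(12305 + 18216) = sqrt(30521)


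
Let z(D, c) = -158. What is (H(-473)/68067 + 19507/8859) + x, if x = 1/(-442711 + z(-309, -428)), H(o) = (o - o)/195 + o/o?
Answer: 65337470674331/29672496250173 ≈ 2.2020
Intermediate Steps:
H(o) = 1 (H(o) = 0*(1/195) + 1 = 0 + 1 = 1)
x = -1/442869 (x = 1/(-442711 - 158) = 1/(-442869) = -1/442869 ≈ -2.2580e-6)
(H(-473)/68067 + 19507/8859) + x = (1/68067 + 19507/8859) - 1/442869 = 442597276/201001851 - 1/442869 = 65337470674331/29672496250173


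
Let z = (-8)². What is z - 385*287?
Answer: -110431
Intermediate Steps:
z = 64
z - 385*287 = 64 - 385*287 = 64 - 110495 = -110431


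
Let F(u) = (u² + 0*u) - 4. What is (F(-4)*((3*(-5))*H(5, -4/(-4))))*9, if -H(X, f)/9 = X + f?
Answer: 87480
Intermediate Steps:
H(X, f) = -9*X - 9*f (H(X, f) = -9*(X + f) = -9*X - 9*f)
F(u) = -4 + u² (F(u) = (u² + 0) - 4 = u² - 4 = -4 + u²)
(F(-4)*((3*(-5))*H(5, -4/(-4))))*9 = ((-4 + (-4)²)*((3*(-5))*(-9*5 - (-36)/(-4))))*9 = ((-4 + 16)*(-15*(-45 - (-36)*(-1)/4)))*9 = (12*(-15*(-45 - 9*1)))*9 = (12*(-15*(-45 - 9)))*9 = (12*(-15*(-54)))*9 = (12*810)*9 = 9720*9 = 87480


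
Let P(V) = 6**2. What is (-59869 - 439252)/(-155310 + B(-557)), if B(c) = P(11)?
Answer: 71303/22182 ≈ 3.2145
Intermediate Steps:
P(V) = 36
B(c) = 36
(-59869 - 439252)/(-155310 + B(-557)) = (-59869 - 439252)/(-155310 + 36) = -499121/(-155274) = -499121*(-1/155274) = 71303/22182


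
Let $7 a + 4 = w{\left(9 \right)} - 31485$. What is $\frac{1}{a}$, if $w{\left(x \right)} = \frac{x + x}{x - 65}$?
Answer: $- \frac{196}{881701} \approx -0.0002223$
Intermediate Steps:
$w{\left(x \right)} = \frac{2 x}{-65 + x}$
$a = - \frac{881701}{196}$ ($a = - \frac{4}{7} + \frac{2 \cdot 9 \frac{1}{-65 + 9} - 31485}{7} = - \frac{4}{7} + \frac{2 \cdot 9 \frac{1}{-56} - 31485}{7} = - \frac{4}{7} + \frac{2 \cdot 9 \left(- \frac{1}{56}\right) - 31485}{7} = - \frac{4}{7} + \frac{- \frac{9}{28} - 31485}{7} = - \frac{4}{7} + \frac{1}{7} \left(- \frac{881589}{28}\right) = - \frac{4}{7} - \frac{881589}{196} = - \frac{881701}{196} \approx -4498.5$)
$\frac{1}{a} = \frac{1}{- \frac{881701}{196}} = - \frac{196}{881701}$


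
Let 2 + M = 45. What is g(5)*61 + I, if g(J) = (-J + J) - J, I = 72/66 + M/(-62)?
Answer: -207739/682 ≈ -304.60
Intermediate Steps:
M = 43 (M = -2 + 45 = 43)
I = 271/682 (I = 72/66 + 43/(-62) = 72*(1/66) + 43*(-1/62) = 12/11 - 43/62 = 271/682 ≈ 0.39736)
g(J) = -J (g(J) = 0 - J = -J)
g(5)*61 + I = -1*5*61 + 271/682 = -5*61 + 271/682 = -305 + 271/682 = -207739/682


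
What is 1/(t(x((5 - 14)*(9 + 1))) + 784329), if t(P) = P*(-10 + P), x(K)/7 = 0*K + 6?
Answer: 1/785673 ≈ 1.2728e-6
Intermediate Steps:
x(K) = 42 (x(K) = 7*(0*K + 6) = 7*(0 + 6) = 7*6 = 42)
1/(t(x((5 - 14)*(9 + 1))) + 784329) = 1/(42*(-10 + 42) + 784329) = 1/(42*32 + 784329) = 1/(1344 + 784329) = 1/785673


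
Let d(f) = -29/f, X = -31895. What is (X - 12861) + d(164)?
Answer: -7340013/164 ≈ -44756.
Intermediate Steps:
(X - 12861) + d(164) = (-31895 - 12861) - 29/164 = -44756 - 29*1/164 = -44756 - 29/164 = -7340013/164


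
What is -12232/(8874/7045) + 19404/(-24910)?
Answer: -536694372874/55262835 ≈ -9711.7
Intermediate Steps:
-12232/(8874/7045) + 19404/(-24910) = -12232/(8874*(1/7045)) + 19404*(-1/24910) = -12232/8874/7045 - 9702/12455 = -12232*7045/8874 - 9702/12455 = -43087220/4437 - 9702/12455 = -536694372874/55262835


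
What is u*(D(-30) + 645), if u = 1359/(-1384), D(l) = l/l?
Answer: -438957/692 ≈ -634.33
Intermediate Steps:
D(l) = 1
u = -1359/1384 (u = 1359*(-1/1384) = -1359/1384 ≈ -0.98194)
u*(D(-30) + 645) = -1359*(1 + 645)/1384 = -1359/1384*646 = -438957/692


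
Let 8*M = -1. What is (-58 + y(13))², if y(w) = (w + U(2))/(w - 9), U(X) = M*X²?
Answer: 192721/64 ≈ 3011.3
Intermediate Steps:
M = -⅛ (M = (⅛)*(-1) = -⅛ ≈ -0.12500)
U(X) = -X²/8
y(w) = (-½ + w)/(-9 + w) (y(w) = (w - ⅛*2²)/(w - 9) = (w - ⅛*4)/(-9 + w) = (w - ½)/(-9 + w) = (-½ + w)/(-9 + w))
(-58 + y(13))² = (-58 + (-½ + 13)/(-9 + 13))² = (-58 + (25/2)/4)² = (-58 + (¼)*(25/2))² = (-58 + 25/8)² = (-439/8)² = 192721/64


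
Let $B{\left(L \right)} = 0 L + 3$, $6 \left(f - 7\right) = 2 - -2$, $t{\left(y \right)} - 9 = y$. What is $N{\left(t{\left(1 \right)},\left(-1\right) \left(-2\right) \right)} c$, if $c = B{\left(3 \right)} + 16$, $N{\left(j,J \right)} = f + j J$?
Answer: $\frac{1577}{3} \approx 525.67$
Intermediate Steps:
$t{\left(y \right)} = 9 + y$
$f = \frac{23}{3}$ ($f = 7 + \frac{2 - -2}{6} = 7 + \frac{2 + 2}{6} = 7 + \frac{1}{6} \cdot 4 = 7 + \frac{2}{3} = \frac{23}{3} \approx 7.6667$)
$B{\left(L \right)} = 3$ ($B{\left(L \right)} = 0 + 3 = 3$)
$N{\left(j,J \right)} = \frac{23}{3} + J j$ ($N{\left(j,J \right)} = \frac{23}{3} + j J = \frac{23}{3} + J j$)
$c = 19$ ($c = 3 + 16 = 19$)
$N{\left(t{\left(1 \right)},\left(-1\right) \left(-2\right) \right)} c = \left(\frac{23}{3} + \left(-1\right) \left(-2\right) \left(9 + 1\right)\right) 19 = \left(\frac{23}{3} + 2 \cdot 10\right) 19 = \left(\frac{23}{3} + 20\right) 19 = \frac{83}{3} \cdot 19 = \frac{1577}{3}$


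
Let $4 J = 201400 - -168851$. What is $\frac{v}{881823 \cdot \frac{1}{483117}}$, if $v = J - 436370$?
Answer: $- \frac{221465502931}{1175764} \approx -1.8836 \cdot 10^{5}$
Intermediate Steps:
$J = \frac{370251}{4}$ ($J = \frac{201400 - -168851}{4} = \frac{201400 + 168851}{4} = \frac{1}{4} \cdot 370251 = \frac{370251}{4} \approx 92563.0$)
$v = - \frac{1375229}{4}$ ($v = \frac{370251}{4} - 436370 = - \frac{1375229}{4} \approx -3.4381 \cdot 10^{5}$)
$\frac{v}{881823 \cdot \frac{1}{483117}} = - \frac{1375229}{4 \cdot \frac{881823}{483117}} = - \frac{1375229}{4 \cdot 881823 \cdot \frac{1}{483117}} = - \frac{1375229}{4 \cdot \frac{293941}{161039}} = \left(- \frac{1375229}{4}\right) \frac{161039}{293941} = - \frac{221465502931}{1175764}$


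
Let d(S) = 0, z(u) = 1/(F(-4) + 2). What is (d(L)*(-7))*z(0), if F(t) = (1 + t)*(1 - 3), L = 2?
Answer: 0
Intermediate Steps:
F(t) = -2 - 2*t (F(t) = (1 + t)*(-2) = -2 - 2*t)
z(u) = ⅛ (z(u) = 1/((-2 - 2*(-4)) + 2) = 1/((-2 + 8) + 2) = 1/(6 + 2) = 1/8 = ⅛)
(d(L)*(-7))*z(0) = (0*(-7))*(⅛) = 0*(⅛) = 0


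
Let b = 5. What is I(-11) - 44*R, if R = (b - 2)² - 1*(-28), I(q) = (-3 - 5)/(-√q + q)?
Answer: 4*(-407*√11 + 4475*I)/(√11 - 11*I) ≈ -1627.3 - 0.20101*I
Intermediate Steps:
I(q) = -8/(q - √q)
R = 37 (R = (5 - 2)² - 1*(-28) = 3² + 28 = 9 + 28 = 37)
I(-11) - 44*R = 8/(√(-11) - 1*(-11)) - 44*37 = 8/(I*√11 + 11) - 1628 = 8/(11 + I*√11) - 1628 = -1628 + 8/(11 + I*√11)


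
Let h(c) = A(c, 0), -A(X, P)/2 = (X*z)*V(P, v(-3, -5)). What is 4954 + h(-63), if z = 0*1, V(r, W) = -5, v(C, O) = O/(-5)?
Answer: 4954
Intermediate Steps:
v(C, O) = -O/5 (v(C, O) = O*(-1/5) = -O/5)
z = 0
A(X, P) = 0 (A(X, P) = -2*X*0*(-5) = -0*(-5) = -2*0 = 0)
h(c) = 0
4954 + h(-63) = 4954 + 0 = 4954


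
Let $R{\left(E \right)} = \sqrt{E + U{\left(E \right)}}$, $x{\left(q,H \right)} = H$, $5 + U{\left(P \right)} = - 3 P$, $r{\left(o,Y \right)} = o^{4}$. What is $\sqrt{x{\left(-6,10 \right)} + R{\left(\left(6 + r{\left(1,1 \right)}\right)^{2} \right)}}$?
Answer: $\sqrt{10 + i \sqrt{103}} \approx 3.4819 + 1.4574 i$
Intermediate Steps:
$U{\left(P \right)} = -5 - 3 P$
$R{\left(E \right)} = \sqrt{-5 - 2 E}$ ($R{\left(E \right)} = \sqrt{E - \left(5 + 3 E\right)} = \sqrt{-5 - 2 E}$)
$\sqrt{x{\left(-6,10 \right)} + R{\left(\left(6 + r{\left(1,1 \right)}\right)^{2} \right)}} = \sqrt{10 + \sqrt{-5 - 2 \left(6 + 1^{4}\right)^{2}}} = \sqrt{10 + \sqrt{-5 - 2 \left(6 + 1\right)^{2}}} = \sqrt{10 + \sqrt{-5 - 2 \cdot 7^{2}}} = \sqrt{10 + \sqrt{-5 - 98}} = \sqrt{10 + \sqrt{-103}} = \sqrt{10 + i \sqrt{103}}$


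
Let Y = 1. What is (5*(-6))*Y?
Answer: -30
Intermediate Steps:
(5*(-6))*Y = (5*(-6))*1 = -30*1 = -30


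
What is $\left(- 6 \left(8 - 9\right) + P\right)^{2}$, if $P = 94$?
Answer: $10000$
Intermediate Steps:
$\left(- 6 \left(8 - 9\right) + P\right)^{2} = \left(- 6 \left(8 - 9\right) + 94\right)^{2} = \left(\left(-6\right) \left(-1\right) + 94\right)^{2} = \left(6 + 94\right)^{2} = 100^{2} = 10000$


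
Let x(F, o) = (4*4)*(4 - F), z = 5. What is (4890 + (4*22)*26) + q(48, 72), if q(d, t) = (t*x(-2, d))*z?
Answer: 41738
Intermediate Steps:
x(F, o) = 64 - 16*F (x(F, o) = 16*(4 - F) = 64 - 16*F)
q(d, t) = 480*t (q(d, t) = (t*(64 - 16*(-2)))*5 = (t*(64 + 32))*5 = (t*96)*5 = (96*t)*5 = 480*t)
(4890 + (4*22)*26) + q(48, 72) = (4890 + (4*22)*26) + 480*72 = (4890 + 88*26) + 34560 = (4890 + 2288) + 34560 = 7178 + 34560 = 41738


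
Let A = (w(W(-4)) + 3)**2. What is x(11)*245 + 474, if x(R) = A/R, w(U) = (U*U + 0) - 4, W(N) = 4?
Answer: 60339/11 ≈ 5485.4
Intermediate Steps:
w(U) = -4 + U**2 (w(U) = (U**2 + 0) - 4 = U**2 - 4 = -4 + U**2)
A = 225 (A = ((-4 + 4**2) + 3)**2 = ((-4 + 16) + 3)**2 = (12 + 3)**2 = 15**2 = 225)
x(R) = 225/R
x(11)*245 + 474 = (225/11)*245 + 474 = 55125/11 + 474 = 60339/11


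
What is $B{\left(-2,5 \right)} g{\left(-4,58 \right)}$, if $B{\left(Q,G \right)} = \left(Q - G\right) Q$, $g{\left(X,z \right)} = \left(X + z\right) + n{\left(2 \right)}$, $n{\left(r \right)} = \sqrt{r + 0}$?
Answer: $756 + 14 \sqrt{2} \approx 775.8$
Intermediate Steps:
$n{\left(r \right)} = \sqrt{r}$
$g{\left(X,z \right)} = X + z + \sqrt{2}$ ($g{\left(X,z \right)} = \left(X + z\right) + \sqrt{2} = X + z + \sqrt{2}$)
$B{\left(Q,G \right)} = Q \left(Q - G\right)$
$B{\left(-2,5 \right)} g{\left(-4,58 \right)} = - 2 \left(-2 - 5\right) \left(-4 + 58 + \sqrt{2}\right) = - 2 \left(-2 - 5\right) \left(54 + \sqrt{2}\right) = \left(-2\right) \left(-7\right) \left(54 + \sqrt{2}\right) = 14 \left(54 + \sqrt{2}\right) = 756 + 14 \sqrt{2}$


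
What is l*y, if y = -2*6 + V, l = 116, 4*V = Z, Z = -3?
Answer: -1479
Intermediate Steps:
V = -3/4 (V = (1/4)*(-3) = -3/4 ≈ -0.75000)
y = -51/4 (y = -2*6 - 3/4 = -12 - 3/4 = -51/4 ≈ -12.750)
l*y = 116*(-51/4) = -1479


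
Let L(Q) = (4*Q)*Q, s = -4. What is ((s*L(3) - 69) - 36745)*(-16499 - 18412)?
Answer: 1290240738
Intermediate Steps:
L(Q) = 4*Q²
((s*L(3) - 69) - 36745)*(-16499 - 18412) = ((-16*3² - 69) - 36745)*(-16499 - 18412) = ((-16*9 - 69) - 36745)*(-34911) = ((-4*36 - 69) - 36745)*(-34911) = ((-144 - 69) - 36745)*(-34911) = (-213 - 36745)*(-34911) = -36958*(-34911) = 1290240738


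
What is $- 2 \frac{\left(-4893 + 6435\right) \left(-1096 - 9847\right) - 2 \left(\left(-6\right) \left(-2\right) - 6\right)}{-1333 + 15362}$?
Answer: $\frac{33748236}{14029} \approx 2405.6$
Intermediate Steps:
$- 2 \frac{\left(-4893 + 6435\right) \left(-1096 - 9847\right) - 2 \left(\left(-6\right) \left(-2\right) - 6\right)}{-1333 + 15362} = - 2 \frac{1542 \left(-10943\right) - 2 \left(12 - 6\right)}{14029} = - 2 \left(-16874106 - 12\right) \frac{1}{14029} = - 2 \left(\left(-16874118\right) \frac{1}{14029}\right) = \left(-2\right) \left(- \frac{16874118}{14029}\right) = \frac{33748236}{14029}$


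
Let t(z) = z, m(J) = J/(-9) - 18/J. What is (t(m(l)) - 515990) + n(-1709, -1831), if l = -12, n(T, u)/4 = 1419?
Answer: -3061867/6 ≈ -5.1031e+5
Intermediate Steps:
n(T, u) = 5676 (n(T, u) = 4*1419 = 5676)
m(J) = -18/J - J/9 (m(J) = J*(-⅑) - 18/J = -J/9 - 18/J = -18/J - J/9)
(t(m(l)) - 515990) + n(-1709, -1831) = ((-18/(-12) - ⅑*(-12)) - 515990) + 5676 = ((-18*(-1/12) + 4/3) - 515990) + 5676 = ((3/2 + 4/3) - 515990) + 5676 = (17/6 - 515990) + 5676 = -3095923/6 + 5676 = -3061867/6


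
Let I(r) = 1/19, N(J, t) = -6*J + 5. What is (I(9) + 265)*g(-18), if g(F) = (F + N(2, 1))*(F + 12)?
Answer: 755400/19 ≈ 39758.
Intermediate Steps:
N(J, t) = 5 - 6*J
I(r) = 1/19
g(F) = (-7 + F)*(12 + F) (g(F) = (F + (5 - 6*2))*(F + 12) = (F + (5 - 12))*(12 + F) = (F - 7)*(12 + F) = (-7 + F)*(12 + F))
(I(9) + 265)*g(-18) = (1/19 + 265)*(-84 + (-18)**2 + 5*(-18)) = 5036*(-84 + 324 - 90)/19 = (5036/19)*150 = 755400/19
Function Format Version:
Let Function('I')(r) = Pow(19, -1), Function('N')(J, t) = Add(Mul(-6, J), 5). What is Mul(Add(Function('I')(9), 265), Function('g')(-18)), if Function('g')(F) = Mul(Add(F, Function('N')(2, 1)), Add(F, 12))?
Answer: Rational(755400, 19) ≈ 39758.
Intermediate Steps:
Function('N')(J, t) = Add(5, Mul(-6, J))
Function('I')(r) = Rational(1, 19)
Function('g')(F) = Mul(Add(-7, F), Add(12, F)) (Function('g')(F) = Mul(Add(F, Add(5, Mul(-6, 2))), Add(F, 12)) = Mul(Add(F, Add(5, -12)), Add(12, F)) = Mul(Add(F, -7), Add(12, F)) = Mul(Add(-7, F), Add(12, F)))
Mul(Add(Function('I')(9), 265), Function('g')(-18)) = Mul(Add(Rational(1, 19), 265), Add(-84, Pow(-18, 2), Mul(5, -18))) = Mul(Rational(5036, 19), Add(-84, 324, -90)) = Mul(Rational(5036, 19), 150) = Rational(755400, 19)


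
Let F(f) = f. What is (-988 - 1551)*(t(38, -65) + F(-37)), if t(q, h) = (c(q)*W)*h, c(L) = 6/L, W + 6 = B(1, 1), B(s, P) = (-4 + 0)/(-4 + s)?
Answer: -525573/19 ≈ -27662.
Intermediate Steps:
B(s, P) = -4/(-4 + s)
W = -14/3 (W = -6 - 4/(-4 + 1) = -6 - 4/(-3) = -6 - 4*(-⅓) = -6 + 4/3 = -14/3 ≈ -4.6667)
t(q, h) = -28*h/q (t(q, h) = ((6/q)*(-14/3))*h = (-28/q)*h = -28*h/q)
(-988 - 1551)*(t(38, -65) + F(-37)) = (-988 - 1551)*(-28*(-65)/38 - 37) = -2539*(-28*(-65)*1/38 - 37) = -2539*(910/19 - 37) = -2539*207/19 = -525573/19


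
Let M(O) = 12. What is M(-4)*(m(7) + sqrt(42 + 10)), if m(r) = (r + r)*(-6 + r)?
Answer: 168 + 24*sqrt(13) ≈ 254.53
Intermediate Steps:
m(r) = 2*r*(-6 + r) (m(r) = (2*r)*(-6 + r) = 2*r*(-6 + r))
M(-4)*(m(7) + sqrt(42 + 10)) = 12*(2*7*(-6 + 7) + sqrt(42 + 10)) = 12*(2*7*1 + sqrt(52)) = 12*(14 + 2*sqrt(13)) = 168 + 24*sqrt(13)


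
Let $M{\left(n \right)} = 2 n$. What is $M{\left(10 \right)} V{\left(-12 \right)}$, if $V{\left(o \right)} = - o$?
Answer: $240$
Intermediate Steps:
$M{\left(10 \right)} V{\left(-12 \right)} = 2 \cdot 10 \left(\left(-1\right) \left(-12\right)\right) = 20 \cdot 12 = 240$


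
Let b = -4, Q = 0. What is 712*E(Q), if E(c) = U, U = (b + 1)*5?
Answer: -10680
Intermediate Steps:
U = -15 (U = (-4 + 1)*5 = -3*5 = -15)
E(c) = -15
712*E(Q) = 712*(-15) = -10680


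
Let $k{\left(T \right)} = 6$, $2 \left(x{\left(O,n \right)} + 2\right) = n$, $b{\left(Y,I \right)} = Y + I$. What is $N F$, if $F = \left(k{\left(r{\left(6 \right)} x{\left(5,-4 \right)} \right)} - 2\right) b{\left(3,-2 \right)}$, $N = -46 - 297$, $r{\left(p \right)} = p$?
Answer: $-1372$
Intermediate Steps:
$N = -343$ ($N = -46 - 297 = -343$)
$b{\left(Y,I \right)} = I + Y$
$x{\left(O,n \right)} = -2 + \frac{n}{2}$
$F = 4$ ($F = \left(6 - 2\right) \left(-2 + 3\right) = 4 \cdot 1 = 4$)
$N F = \left(-343\right) 4 = -1372$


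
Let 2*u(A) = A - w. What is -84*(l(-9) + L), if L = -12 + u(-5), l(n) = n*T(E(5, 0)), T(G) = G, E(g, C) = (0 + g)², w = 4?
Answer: 20286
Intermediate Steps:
u(A) = -2 + A/2 (u(A) = (A - 1*4)/2 = (A - 4)/2 = (-4 + A)/2 = -2 + A/2)
E(g, C) = g²
l(n) = 25*n (l(n) = n*5² = n*25 = 25*n)
L = -33/2 (L = -12 + (-2 + (½)*(-5)) = -12 + (-2 - 5/2) = -12 - 9/2 = -33/2 ≈ -16.500)
-84*(l(-9) + L) = -84*(25*(-9) - 33/2) = -84*(-225 - 33/2) = -84*(-483/2) = 20286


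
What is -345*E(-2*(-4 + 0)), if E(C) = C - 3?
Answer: -1725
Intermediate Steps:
E(C) = -3 + C
-345*E(-2*(-4 + 0)) = -345*(-3 - 2*(-4 + 0)) = -345*(-3 - 2*(-4)) = -345*(-3 + 8) = -345*5 = -1725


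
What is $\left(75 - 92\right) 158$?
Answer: $-2686$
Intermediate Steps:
$\left(75 - 92\right) 158 = \left(-17\right) 158 = -2686$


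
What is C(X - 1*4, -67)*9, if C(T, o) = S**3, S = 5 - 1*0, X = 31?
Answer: 1125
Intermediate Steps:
S = 5 (S = 5 + 0 = 5)
C(T, o) = 125 (C(T, o) = 5**3 = 125)
C(X - 1*4, -67)*9 = 125*9 = 1125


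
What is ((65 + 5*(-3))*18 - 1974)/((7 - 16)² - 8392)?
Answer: 1074/8311 ≈ 0.12923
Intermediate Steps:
((65 + 5*(-3))*18 - 1974)/((7 - 16)² - 8392) = ((65 - 15)*18 - 1974)/((-9)² - 8392) = (50*18 - 1974)/(81 - 8392) = (900 - 1974)/(-8311) = -1074*(-1/8311) = 1074/8311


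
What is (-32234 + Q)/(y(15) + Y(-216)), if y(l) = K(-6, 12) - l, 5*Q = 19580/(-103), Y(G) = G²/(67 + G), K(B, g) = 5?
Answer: 247639341/2479519 ≈ 99.874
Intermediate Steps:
Y(G) = G²/(67 + G)
Q = -3916/103 (Q = (19580/(-103))/5 = (19580*(-1/103))/5 = (⅕)*(-19580/103) = -3916/103 ≈ -38.019)
y(l) = 5 - l
(-32234 + Q)/(y(15) + Y(-216)) = (-32234 - 3916/103)/((5 - 1*15) + (-216)²/(67 - 216)) = -3324018/(103*((5 - 15) + 46656/(-149))) = -3324018/(103*(-10 + 46656*(-1/149))) = -3324018/(103*(-10 - 46656/149)) = -3324018/(103*(-48146/149)) = -3324018/103*(-149/48146) = 247639341/2479519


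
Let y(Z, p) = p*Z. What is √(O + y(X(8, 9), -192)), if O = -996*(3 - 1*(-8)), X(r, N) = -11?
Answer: 2*I*√2211 ≈ 94.042*I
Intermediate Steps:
y(Z, p) = Z*p
O = -10956 (O = -996*(3 + 8) = -996*11 = -10956)
√(O + y(X(8, 9), -192)) = √(-10956 - 11*(-192)) = √(-10956 + 2112) = √(-8844) = 2*I*√2211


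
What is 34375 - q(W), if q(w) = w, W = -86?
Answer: 34461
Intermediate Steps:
34375 - q(W) = 34375 - 1*(-86) = 34375 + 86 = 34461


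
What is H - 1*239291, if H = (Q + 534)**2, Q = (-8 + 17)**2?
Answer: 138934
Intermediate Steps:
Q = 81 (Q = 9**2 = 81)
H = 378225 (H = (81 + 534)**2 = 615**2 = 378225)
H - 1*239291 = 378225 - 1*239291 = 378225 - 239291 = 138934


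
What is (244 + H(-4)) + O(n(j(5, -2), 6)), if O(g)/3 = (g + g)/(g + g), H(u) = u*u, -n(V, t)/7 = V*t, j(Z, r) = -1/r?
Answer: 263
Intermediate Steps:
n(V, t) = -7*V*t
H(u) = u²
O(g) = 3 (O(g) = 3*((g + g)/(g + g)) = 3*((2*g)/((2*g))) = 3*((2*g)*(1/(2*g))) = 3*1 = 3)
(244 + H(-4)) + O(n(j(5, -2), 6)) = (244 + (-4)²) + 3 = (244 + 16) + 3 = 260 + 3 = 263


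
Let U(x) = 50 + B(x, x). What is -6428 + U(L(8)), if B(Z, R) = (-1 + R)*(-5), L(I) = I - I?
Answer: -6373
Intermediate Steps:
L(I) = 0
B(Z, R) = 5 - 5*R
U(x) = 55 - 5*x (U(x) = 50 + (5 - 5*x) = 55 - 5*x)
-6428 + U(L(8)) = -6428 + (55 - 5*0) = -6428 + (55 + 0) = -6428 + 55 = -6373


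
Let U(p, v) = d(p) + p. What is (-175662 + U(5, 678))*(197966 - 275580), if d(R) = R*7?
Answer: 13630725908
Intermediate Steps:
d(R) = 7*R
U(p, v) = 8*p (U(p, v) = 7*p + p = 8*p)
(-175662 + U(5, 678))*(197966 - 275580) = (-175662 + 8*5)*(197966 - 275580) = (-175662 + 40)*(-77614) = -175622*(-77614) = 13630725908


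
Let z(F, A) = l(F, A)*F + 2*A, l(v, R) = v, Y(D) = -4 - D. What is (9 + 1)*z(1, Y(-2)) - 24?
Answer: -54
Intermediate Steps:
z(F, A) = F² + 2*A (z(F, A) = F*F + 2*A = F² + 2*A)
(9 + 1)*z(1, Y(-2)) - 24 = (9 + 1)*(1² + 2*(-4 - 1*(-2))) - 24 = 10*(1 + 2*(-4 + 2)) - 24 = 10*(1 + 2*(-2)) - 24 = 10*(1 - 4) - 24 = 10*(-3) - 24 = -30 - 24 = -54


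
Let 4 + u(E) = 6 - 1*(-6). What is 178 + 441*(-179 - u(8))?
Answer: -82289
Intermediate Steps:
u(E) = 8 (u(E) = -4 + (6 - 1*(-6)) = -4 + (6 + 6) = -4 + 12 = 8)
178 + 441*(-179 - u(8)) = 178 + 441*(-179 - 1*8) = 178 + 441*(-179 - 8) = 178 + 441*(-187) = 178 - 82467 = -82289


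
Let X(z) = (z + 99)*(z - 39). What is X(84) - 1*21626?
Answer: -13391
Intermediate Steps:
X(z) = (-39 + z)*(99 + z) (X(z) = (99 + z)*(-39 + z) = (-39 + z)*(99 + z))
X(84) - 1*21626 = (-3861 + 84² + 60*84) - 1*21626 = (-3861 + 7056 + 5040) - 21626 = 8235 - 21626 = -13391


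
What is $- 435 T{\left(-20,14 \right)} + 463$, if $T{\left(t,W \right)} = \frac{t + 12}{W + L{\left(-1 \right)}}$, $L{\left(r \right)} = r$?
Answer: $\frac{9499}{13} \approx 730.69$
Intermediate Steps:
$T{\left(t,W \right)} = \frac{12 + t}{-1 + W}$ ($T{\left(t,W \right)} = \frac{t + 12}{W - 1} = \frac{12 + t}{-1 + W}$)
$- 435 T{\left(-20,14 \right)} + 463 = - 435 \frac{12 - 20}{-1 + 14} + 463 = - 435 \cdot \frac{1}{13} \left(-8\right) + 463 = \left(-435\right) \left(- \frac{8}{13}\right) + 463 = \frac{3480}{13} + 463 = \frac{9499}{13}$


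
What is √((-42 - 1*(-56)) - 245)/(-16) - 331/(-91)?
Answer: 331/91 - I*√231/16 ≈ 3.6374 - 0.94992*I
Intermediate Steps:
√((-42 - 1*(-56)) - 245)/(-16) - 331/(-91) = √((-42 + 56) - 245)*(-1/16) - 331*(-1/91) = √(14 - 245)*(-1/16) + 331/91 = √(-231)*(-1/16) + 331/91 = (I*√231)*(-1/16) + 331/91 = -I*√231/16 + 331/91 = 331/91 - I*√231/16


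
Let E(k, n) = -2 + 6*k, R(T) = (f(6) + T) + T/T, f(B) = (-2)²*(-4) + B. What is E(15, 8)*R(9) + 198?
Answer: 198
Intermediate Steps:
f(B) = -16 + B (f(B) = 4*(-4) + B = -16 + B)
R(T) = -9 + T (R(T) = ((-16 + 6) + T) + T/T = (-10 + T) + 1 = -9 + T)
E(15, 8)*R(9) + 198 = (-2 + 6*15)*(-9 + 9) + 198 = (-2 + 90)*0 + 198 = 88*0 + 198 = 0 + 198 = 198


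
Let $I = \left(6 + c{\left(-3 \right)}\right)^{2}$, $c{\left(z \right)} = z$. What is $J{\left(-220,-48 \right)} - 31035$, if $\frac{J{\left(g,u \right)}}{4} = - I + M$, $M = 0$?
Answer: $-31071$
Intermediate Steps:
$I = 9$ ($I = \left(6 - 3\right)^{2} = 3^{2} = 9$)
$J{\left(g,u \right)} = -36$ ($J{\left(g,u \right)} = 4 \left(\left(-1\right) 9 + 0\right) = 4 \left(-9 + 0\right) = 4 \left(-9\right) = -36$)
$J{\left(-220,-48 \right)} - 31035 = -36 - 31035 = -31071$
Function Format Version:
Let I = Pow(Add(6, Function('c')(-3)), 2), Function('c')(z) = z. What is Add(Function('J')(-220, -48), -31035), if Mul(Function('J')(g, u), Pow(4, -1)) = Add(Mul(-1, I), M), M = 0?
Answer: -31071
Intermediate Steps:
I = 9 (I = Pow(Add(6, -3), 2) = Pow(3, 2) = 9)
Function('J')(g, u) = -36 (Function('J')(g, u) = Mul(4, Add(Mul(-1, 9), 0)) = Mul(4, Add(-9, 0)) = Mul(4, -9) = -36)
Add(Function('J')(-220, -48), -31035) = Add(-36, -31035) = -31071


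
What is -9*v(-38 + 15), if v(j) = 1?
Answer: -9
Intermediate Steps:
-9*v(-38 + 15) = -9*1 = -9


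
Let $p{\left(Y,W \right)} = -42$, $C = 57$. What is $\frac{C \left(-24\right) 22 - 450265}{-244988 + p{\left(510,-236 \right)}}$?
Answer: $\frac{480361}{245030} \approx 1.9604$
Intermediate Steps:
$\frac{C \left(-24\right) 22 - 450265}{-244988 + p{\left(510,-236 \right)}} = \frac{57 \left(-24\right) 22 - 450265}{-244988 - 42} = \frac{\left(-1368\right) 22 - 450265}{-245030} = \left(-30096 - 450265\right) \left(- \frac{1}{245030}\right) = \left(-480361\right) \left(- \frac{1}{245030}\right) = \frac{480361}{245030}$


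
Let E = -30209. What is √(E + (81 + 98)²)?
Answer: 2*√458 ≈ 42.802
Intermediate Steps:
√(E + (81 + 98)²) = √(-30209 + (81 + 98)²) = √(-30209 + 179²) = √(-30209 + 32041) = √1832 = 2*√458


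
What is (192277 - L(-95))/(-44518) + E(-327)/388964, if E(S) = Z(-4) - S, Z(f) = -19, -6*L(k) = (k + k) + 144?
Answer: -28039551535/6493462257 ≈ -4.3181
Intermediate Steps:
L(k) = -24 - k/3 (L(k) = -((k + k) + 144)/6 = -(2*k + 144)/6 = -(144 + 2*k)/6 = -24 - k/3)
E(S) = -19 - S
(192277 - L(-95))/(-44518) + E(-327)/388964 = (192277 - (-24 - ⅓*(-95)))/(-44518) + (-19 - 1*(-327))/388964 = (192277 - (-24 + 95/3))*(-1/44518) + (-19 + 327)*(1/388964) = (192277 - 1*23/3)*(-1/44518) + 308*(1/388964) = (192277 - 23/3)*(-1/44518) + 77/97241 = (576808/3)*(-1/44518) + 77/97241 = -288404/66777 + 77/97241 = -28039551535/6493462257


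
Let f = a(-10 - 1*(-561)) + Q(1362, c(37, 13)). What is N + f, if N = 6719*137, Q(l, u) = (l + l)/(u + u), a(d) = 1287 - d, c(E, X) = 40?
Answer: 18425461/20 ≈ 9.2127e+5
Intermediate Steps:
Q(l, u) = l/u (Q(l, u) = (2*l)/((2*u)) = (2*l)*(1/(2*u)) = l/u)
f = 15401/20 (f = (1287 - (-10 - 1*(-561))) + 1362/40 = (1287 - (-10 + 561)) + 1362*(1/40) = (1287 - 1*551) + 681/20 = (1287 - 551) + 681/20 = 736 + 681/20 = 15401/20 ≈ 770.05)
N = 920503
N + f = 920503 + 15401/20 = 18425461/20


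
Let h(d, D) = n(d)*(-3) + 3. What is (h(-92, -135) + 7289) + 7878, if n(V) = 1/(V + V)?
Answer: 2791283/184 ≈ 15170.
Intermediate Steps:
n(V) = 1/(2*V)
h(d, D) = 3 - 3/(2*d) (h(d, D) = (1/(2*d))*(-3) + 3 = -3/(2*d) + 3 = 3 - 3/(2*d))
(h(-92, -135) + 7289) + 7878 = ((3 - 3/2/(-92)) + 7289) + 7878 = ((3 - 3/2*(-1/92)) + 7289) + 7878 = ((3 + 3/184) + 7289) + 7878 = (555/184 + 7289) + 7878 = 1341731/184 + 7878 = 2791283/184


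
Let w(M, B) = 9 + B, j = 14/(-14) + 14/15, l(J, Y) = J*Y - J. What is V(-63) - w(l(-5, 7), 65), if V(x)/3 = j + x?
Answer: -1316/5 ≈ -263.20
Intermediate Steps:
l(J, Y) = -J + J*Y
j = -1/15 (j = 14*(-1/14) + 14*(1/15) = -1 + 14/15 = -1/15 ≈ -0.066667)
V(x) = -1/5 + 3*x (V(x) = 3*(-1/15 + x) = -1/5 + 3*x)
V(-63) - w(l(-5, 7), 65) = (-1/5 + 3*(-63)) - (9 + 65) = (-1/5 - 189) - 1*74 = -946/5 - 74 = -1316/5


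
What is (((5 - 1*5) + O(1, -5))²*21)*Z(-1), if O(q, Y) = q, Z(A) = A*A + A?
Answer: 0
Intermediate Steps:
Z(A) = A + A² (Z(A) = A² + A = A + A²)
(((5 - 1*5) + O(1, -5))²*21)*Z(-1) = (((5 - 1*5) + 1)²*21)*(-(1 - 1)) = (((5 - 5) + 1)²*21)*(-1*0) = ((0 + 1)²*21)*0 = (1²*21)*0 = (1*21)*0 = 21*0 = 0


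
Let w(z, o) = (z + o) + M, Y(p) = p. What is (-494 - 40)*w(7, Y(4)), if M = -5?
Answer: -3204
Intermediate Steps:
w(z, o) = -5 + o + z (w(z, o) = (z + o) - 5 = (o + z) - 5 = -5 + o + z)
(-494 - 40)*w(7, Y(4)) = (-494 - 40)*(-5 + 4 + 7) = -534*6 = -3204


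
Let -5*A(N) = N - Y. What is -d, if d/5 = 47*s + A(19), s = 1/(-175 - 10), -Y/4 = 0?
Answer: 750/37 ≈ 20.270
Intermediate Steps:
Y = 0 (Y = -4*0 = 0)
s = -1/185 (s = 1/(-185) = -1/185 ≈ -0.0054054)
A(N) = -N/5 (A(N) = -(N - 1*0)/5 = -(N + 0)/5 = -N/5)
d = -750/37 (d = 5*(47*(-1/185) - ⅕*19) = 5*(-47/185 - 19/5) = 5*(-150/37) = -750/37 ≈ -20.270)
-d = -1*(-750/37) = 750/37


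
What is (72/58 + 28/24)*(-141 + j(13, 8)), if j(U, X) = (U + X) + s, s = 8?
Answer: -23464/87 ≈ -269.70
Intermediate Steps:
j(U, X) = 8 + U + X (j(U, X) = (U + X) + 8 = 8 + U + X)
(72/58 + 28/24)*(-141 + j(13, 8)) = (72/58 + 28/24)*(-141 + (8 + 13 + 8)) = (72*(1/58) + 28*(1/24))*(-141 + 29) = (36/29 + 7/6)*(-112) = (419/174)*(-112) = -23464/87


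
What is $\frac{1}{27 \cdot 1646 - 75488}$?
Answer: $- \frac{1}{31046} \approx -3.221 \cdot 10^{-5}$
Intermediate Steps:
$\frac{1}{27 \cdot 1646 - 75488} = \frac{1}{44442 - 75488} = \frac{1}{-31046} = - \frac{1}{31046}$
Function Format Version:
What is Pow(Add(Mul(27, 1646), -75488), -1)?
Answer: Rational(-1, 31046) ≈ -3.2210e-5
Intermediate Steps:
Pow(Add(Mul(27, 1646), -75488), -1) = Pow(Add(44442, -75488), -1) = Pow(-31046, -1) = Rational(-1, 31046)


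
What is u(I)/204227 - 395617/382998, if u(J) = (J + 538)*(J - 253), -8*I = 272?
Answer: -136195567763/78218532546 ≈ -1.7412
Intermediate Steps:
I = -34 (I = -⅛*272 = -34)
u(J) = (-253 + J)*(538 + J) (u(J) = (538 + J)*(-253 + J) = (-253 + J)*(538 + J))
u(I)/204227 - 395617/382998 = (-136114 + (-34)² + 285*(-34))/204227 - 395617/382998 = (-136114 + 1156 - 9690)*(1/204227) - 395617*1/382998 = -144648*1/204227 - 395617/382998 = -144648/204227 - 395617/382998 = -136195567763/78218532546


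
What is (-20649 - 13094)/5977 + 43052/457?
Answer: 241901253/2731489 ≈ 88.560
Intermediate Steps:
(-20649 - 13094)/5977 + 43052/457 = -33743*1/5977 + 43052*(1/457) = -33743/5977 + 43052/457 = 241901253/2731489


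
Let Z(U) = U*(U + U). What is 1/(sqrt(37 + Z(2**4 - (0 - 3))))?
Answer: sqrt(759)/759 ≈ 0.036298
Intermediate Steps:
Z(U) = 2*U**2 (Z(U) = U*(2*U) = 2*U**2)
1/(sqrt(37 + Z(2**4 - (0 - 3)))) = 1/(sqrt(37 + 2*(2**4 - (0 - 3))**2)) = 1/(sqrt(37 + 2*(16 - 1*(-3))**2)) = 1/(sqrt(37 + 2*(16 + 3)**2)) = 1/(sqrt(37 + 2*19**2)) = 1/(sqrt(37 + 2*361)) = 1/(sqrt(37 + 722)) = 1/(sqrt(759)) = sqrt(759)/759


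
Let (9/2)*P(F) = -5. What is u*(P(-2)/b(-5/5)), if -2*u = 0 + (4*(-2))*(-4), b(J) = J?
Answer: -160/9 ≈ -17.778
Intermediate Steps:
P(F) = -10/9 (P(F) = (2/9)*(-5) = -10/9)
u = -16 (u = -(0 + (4*(-2))*(-4))/2 = -(0 - 8*(-4))/2 = -(0 + 32)/2 = -½*32 = -16)
u*(P(-2)/b(-5/5)) = -(-160)/(9*((-5/5))) = -(-160)/(9*((-5*⅕))) = -(-160)/(9*(-1)) = -(-160)*(-1)/9 = -16*10/9 = -160/9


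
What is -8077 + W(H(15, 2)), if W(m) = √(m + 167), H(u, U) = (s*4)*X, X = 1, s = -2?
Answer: -8077 + √159 ≈ -8064.4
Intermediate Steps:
H(u, U) = -8 (H(u, U) = -2*4*1 = -8*1 = -8)
W(m) = √(167 + m)
-8077 + W(H(15, 2)) = -8077 + √(167 - 8) = -8077 + √159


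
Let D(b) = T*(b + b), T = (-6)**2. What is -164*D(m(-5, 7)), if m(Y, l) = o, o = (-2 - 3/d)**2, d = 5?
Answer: -1995552/25 ≈ -79822.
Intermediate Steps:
T = 36
o = 169/25 (o = (-2 - 3/5)**2 = (-13/5)**2 = 169/25 ≈ 6.7600)
m(Y, l) = 169/25
D(b) = 72*b (D(b) = 36*(b + b) = 36*(2*b) = 72*b)
-164*D(m(-5, 7)) = -11808*169/25 = -164*12168/25 = -1995552/25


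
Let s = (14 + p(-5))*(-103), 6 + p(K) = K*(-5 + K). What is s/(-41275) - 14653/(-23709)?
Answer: 746440141/978588975 ≈ 0.76277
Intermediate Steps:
p(K) = -6 + K*(-5 + K)
s = -5974 (s = (14 + (-6 + (-5)**2 - 5*(-5)))*(-103) = (14 + (-6 + 25 + 25))*(-103) = (14 + 44)*(-103) = 58*(-103) = -5974)
s/(-41275) - 14653/(-23709) = -5974/(-41275) - 14653/(-23709) = -5974*(-1/41275) - 14653*(-1/23709) = 5974/41275 + 14653/23709 = 746440141/978588975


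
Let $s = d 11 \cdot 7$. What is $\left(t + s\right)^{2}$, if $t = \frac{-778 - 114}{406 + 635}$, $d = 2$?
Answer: $\frac{25415374084}{1083681} \approx 23453.0$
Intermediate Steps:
$s = 154$ ($s = 2 \cdot 11 \cdot 7 = 22 \cdot 7 = 154$)
$t = - \frac{892}{1041} \approx -0.85687$
$\left(t + s\right)^{2} = \left(- \frac{892}{1041} + 154\right)^{2} = \left(\frac{159422}{1041}\right)^{2} = \frac{25415374084}{1083681}$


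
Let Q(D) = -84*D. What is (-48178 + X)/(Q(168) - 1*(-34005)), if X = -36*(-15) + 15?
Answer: -47623/19893 ≈ -2.3940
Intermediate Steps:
X = 555 (X = 540 + 15 = 555)
(-48178 + X)/(Q(168) - 1*(-34005)) = (-48178 + 555)/(-84*168 - 1*(-34005)) = -47623/(-14112 + 34005) = -47623/19893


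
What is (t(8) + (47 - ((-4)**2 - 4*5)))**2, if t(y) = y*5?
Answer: 8281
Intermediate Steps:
t(y) = 5*y
(t(8) + (47 - ((-4)**2 - 4*5)))**2 = (5*8 + (47 - ((-4)**2 - 4*5)))**2 = (40 + (47 - (16 - 20)))**2 = (40 + (47 - 1*(-4)))**2 = (40 + (47 + 4))**2 = (40 + 51)**2 = 91**2 = 8281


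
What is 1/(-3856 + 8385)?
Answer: 1/4529 ≈ 0.00022080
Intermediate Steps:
1/(-3856 + 8385) = 1/4529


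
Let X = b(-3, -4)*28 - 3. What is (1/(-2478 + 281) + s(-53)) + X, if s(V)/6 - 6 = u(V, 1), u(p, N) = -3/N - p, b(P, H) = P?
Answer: 547052/2197 ≈ 249.00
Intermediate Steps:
u(p, N) = -p - 3/N
s(V) = 18 - 6*V (s(V) = 36 + 6*(-V - 3/1) = 36 + 6*(-V - 3*1) = 36 + 6*(-V - 3) = 36 + 6*(-3 - V) = 36 + (-18 - 6*V) = 18 - 6*V)
X = -87 (X = -3*28 - 3 = -84 - 3 = -87)
(1/(-2478 + 281) + s(-53)) + X = (1/(-2478 + 281) + (18 - 6*(-53))) - 87 = (1/(-2197) + (18 + 318)) - 87 = (-1/2197 + 336) - 87 = 738191/2197 - 87 = 547052/2197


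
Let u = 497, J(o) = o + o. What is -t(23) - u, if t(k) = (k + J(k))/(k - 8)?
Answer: -2508/5 ≈ -501.60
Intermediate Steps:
J(o) = 2*o
t(k) = 3*k/(-8 + k) (t(k) = (k + 2*k)/(k - 8) = (3*k)/(-8 + k) = 3*k/(-8 + k))
-t(23) - u = -3*23/(-8 + 23) - 1*497 = -3*23/15 - 497 = -1*23/5 - 497 = -23/5 - 497 = -2508/5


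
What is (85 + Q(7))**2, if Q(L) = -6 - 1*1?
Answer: 6084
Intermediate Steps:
Q(L) = -7 (Q(L) = -6 - 1 = -7)
(85 + Q(7))**2 = (85 - 7)**2 = 78**2 = 6084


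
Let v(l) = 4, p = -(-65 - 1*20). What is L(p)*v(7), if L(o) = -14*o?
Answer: -4760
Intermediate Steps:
p = 85 (p = -(-65 - 20) = -1*(-85) = 85)
L(p)*v(7) = -14*85*4 = -1190*4 = -4760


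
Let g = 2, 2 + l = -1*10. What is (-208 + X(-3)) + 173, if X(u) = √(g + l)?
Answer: -35 + I*√10 ≈ -35.0 + 3.1623*I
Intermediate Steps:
l = -12 (l = -2 - 1*10 = -2 - 10 = -12)
X(u) = I*√10 (X(u) = √(2 - 12) = √(-10) = I*√10)
(-208 + X(-3)) + 173 = (-208 + I*√10) + 173 = -35 + I*√10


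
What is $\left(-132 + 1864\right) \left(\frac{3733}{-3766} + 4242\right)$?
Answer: $\frac{13831439374}{1883} \approx 7.3454 \cdot 10^{6}$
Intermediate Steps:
$\left(-132 + 1864\right) \left(\frac{3733}{-3766} + 4242\right) = 1732 \left(3733 \left(- \frac{1}{3766}\right) + 4242\right) = 1732 \left(- \frac{3733}{3766} + 4242\right) = 1732 \cdot \frac{15971639}{3766} = \frac{13831439374}{1883}$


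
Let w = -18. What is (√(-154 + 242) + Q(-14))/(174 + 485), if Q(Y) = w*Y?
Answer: 252/659 + 2*√22/659 ≈ 0.39663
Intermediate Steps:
Q(Y) = -18*Y
(√(-154 + 242) + Q(-14))/(174 + 485) = (√(-154 + 242) - 18*(-14))/(174 + 485) = (√88 + 252)/659 = (2*√22 + 252)*(1/659) = (252 + 2*√22)*(1/659) = 252/659 + 2*√22/659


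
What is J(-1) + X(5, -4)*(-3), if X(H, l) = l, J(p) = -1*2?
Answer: 10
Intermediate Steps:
J(p) = -2
J(-1) + X(5, -4)*(-3) = -2 - 4*(-3) = -2 + 12 = 10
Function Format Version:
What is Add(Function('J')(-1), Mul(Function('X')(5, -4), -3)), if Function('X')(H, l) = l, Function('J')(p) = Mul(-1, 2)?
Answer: 10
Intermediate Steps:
Function('J')(p) = -2
Add(Function('J')(-1), Mul(Function('X')(5, -4), -3)) = Add(-2, Mul(-4, -3)) = Add(-2, 12) = 10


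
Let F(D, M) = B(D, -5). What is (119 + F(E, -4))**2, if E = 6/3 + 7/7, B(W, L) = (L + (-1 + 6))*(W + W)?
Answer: 14161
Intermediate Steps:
B(W, L) = 2*W*(5 + L) (B(W, L) = (L + 5)*(2*W) = (5 + L)*(2*W) = 2*W*(5 + L))
E = 3 (E = 6*(1/3) + 7*(1/7) = 2 + 1 = 3)
F(D, M) = 0 (F(D, M) = 2*D*(5 - 5) = 2*D*0 = 0)
(119 + F(E, -4))**2 = (119 + 0)**2 = 119**2 = 14161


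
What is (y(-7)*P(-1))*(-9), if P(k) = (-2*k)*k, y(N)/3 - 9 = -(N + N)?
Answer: 1242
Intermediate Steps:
y(N) = 27 - 6*N (y(N) = 27 + 3*(-(N + N)) = 27 + 3*(-2*N) = 27 - 6*N)
P(k) = -2*k²
(y(-7)*P(-1))*(-9) = ((27 - 6*(-7))*(-2*(-1)²))*(-9) = ((27 + 42)*(-2*1))*(-9) = (69*(-2))*(-9) = -138*(-9) = 1242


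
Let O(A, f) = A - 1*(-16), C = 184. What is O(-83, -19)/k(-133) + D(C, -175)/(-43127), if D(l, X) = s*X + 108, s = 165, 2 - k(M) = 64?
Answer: 4673063/2673874 ≈ 1.7477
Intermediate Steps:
k(M) = -62 (k(M) = 2 - 1*64 = 2 - 64 = -62)
O(A, f) = 16 + A (O(A, f) = A + 16 = 16 + A)
D(l, X) = 108 + 165*X (D(l, X) = 165*X + 108 = 108 + 165*X)
O(-83, -19)/k(-133) + D(C, -175)/(-43127) = (16 - 83)/(-62) + (108 + 165*(-175))/(-43127) = -67*(-1/62) + (108 - 28875)*(-1/43127) = 67/62 - 28767*(-1/43127) = 67/62 + 28767/43127 = 4673063/2673874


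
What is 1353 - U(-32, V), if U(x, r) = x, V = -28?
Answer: 1385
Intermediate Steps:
1353 - U(-32, V) = 1353 - 1*(-32) = 1353 + 32 = 1385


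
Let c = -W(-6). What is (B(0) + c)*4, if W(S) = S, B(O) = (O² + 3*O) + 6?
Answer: 48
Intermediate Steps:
B(O) = 6 + O² + 3*O
c = 6 (c = -1*(-6) = 6)
(B(0) + c)*4 = ((6 + 0² + 3*0) + 6)*4 = ((6 + 0 + 0) + 6)*4 = (6 + 6)*4 = 12*4 = 48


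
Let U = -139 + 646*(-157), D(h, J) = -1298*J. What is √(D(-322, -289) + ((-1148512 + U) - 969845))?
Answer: 2*I*√461199 ≈ 1358.2*I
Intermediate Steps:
U = -101561 (U = -139 - 101422 = -101561)
√(D(-322, -289) + ((-1148512 + U) - 969845)) = √(-1298*(-289) + ((-1148512 - 101561) - 969845)) = √(375122 + (-1250073 - 969845)) = √(375122 - 2219918) = √(-1844796) = 2*I*√461199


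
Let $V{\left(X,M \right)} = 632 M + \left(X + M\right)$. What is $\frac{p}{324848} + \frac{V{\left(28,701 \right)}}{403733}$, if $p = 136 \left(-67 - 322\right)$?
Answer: $\frac{15349472837}{16393982198} \approx 0.93629$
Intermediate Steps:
$V{\left(X,M \right)} = X + 633 M$ ($V{\left(X,M \right)} = 632 M + \left(M + X\right) = X + 633 M$)
$p = -52904$ ($p = 136 \left(-389\right) = -52904$)
$\frac{p}{324848} + \frac{V{\left(28,701 \right)}}{403733} = - \frac{52904}{324848} + \frac{28 + 633 \cdot 701}{403733} = \left(-52904\right) \frac{1}{324848} + \left(28 + 443733\right) \frac{1}{403733} = - \frac{6613}{40606} + 443761 \cdot \frac{1}{403733} = - \frac{6613}{40606} + \frac{443761}{403733} = \frac{15349472837}{16393982198}$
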